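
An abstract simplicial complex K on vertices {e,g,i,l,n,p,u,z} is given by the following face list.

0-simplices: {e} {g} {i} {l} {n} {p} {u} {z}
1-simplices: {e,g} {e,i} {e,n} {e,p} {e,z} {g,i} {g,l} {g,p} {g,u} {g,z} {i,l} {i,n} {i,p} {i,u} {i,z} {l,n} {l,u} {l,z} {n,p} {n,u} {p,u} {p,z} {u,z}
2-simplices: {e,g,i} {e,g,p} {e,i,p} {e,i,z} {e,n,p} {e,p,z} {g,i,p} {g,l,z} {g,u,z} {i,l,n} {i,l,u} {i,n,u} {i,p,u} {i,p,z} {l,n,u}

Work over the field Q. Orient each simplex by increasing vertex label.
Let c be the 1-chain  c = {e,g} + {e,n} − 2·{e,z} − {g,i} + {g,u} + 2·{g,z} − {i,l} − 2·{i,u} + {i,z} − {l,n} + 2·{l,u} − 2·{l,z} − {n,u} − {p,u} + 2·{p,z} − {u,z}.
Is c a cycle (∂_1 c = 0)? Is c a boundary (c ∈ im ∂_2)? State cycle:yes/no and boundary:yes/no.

n_0=8 n_1=23 n_2=15  [Q]
∂1: piv[eg,ei,en,ep,ez,gl,gu] rk=7  ker:gi,gp,gz,il,in,ip,iu,iz,ln,lu,lz,np,nu,pu,pz,uz
∂2: piv[egi,egp,eip,eiz,enp,epz,glz,guz,iln,ilu,inu,ipu] rk=12  ker:gip,ipz,lnu
∂1c = −{g} + {i} + {n} − {p}

cycle:no boundary:no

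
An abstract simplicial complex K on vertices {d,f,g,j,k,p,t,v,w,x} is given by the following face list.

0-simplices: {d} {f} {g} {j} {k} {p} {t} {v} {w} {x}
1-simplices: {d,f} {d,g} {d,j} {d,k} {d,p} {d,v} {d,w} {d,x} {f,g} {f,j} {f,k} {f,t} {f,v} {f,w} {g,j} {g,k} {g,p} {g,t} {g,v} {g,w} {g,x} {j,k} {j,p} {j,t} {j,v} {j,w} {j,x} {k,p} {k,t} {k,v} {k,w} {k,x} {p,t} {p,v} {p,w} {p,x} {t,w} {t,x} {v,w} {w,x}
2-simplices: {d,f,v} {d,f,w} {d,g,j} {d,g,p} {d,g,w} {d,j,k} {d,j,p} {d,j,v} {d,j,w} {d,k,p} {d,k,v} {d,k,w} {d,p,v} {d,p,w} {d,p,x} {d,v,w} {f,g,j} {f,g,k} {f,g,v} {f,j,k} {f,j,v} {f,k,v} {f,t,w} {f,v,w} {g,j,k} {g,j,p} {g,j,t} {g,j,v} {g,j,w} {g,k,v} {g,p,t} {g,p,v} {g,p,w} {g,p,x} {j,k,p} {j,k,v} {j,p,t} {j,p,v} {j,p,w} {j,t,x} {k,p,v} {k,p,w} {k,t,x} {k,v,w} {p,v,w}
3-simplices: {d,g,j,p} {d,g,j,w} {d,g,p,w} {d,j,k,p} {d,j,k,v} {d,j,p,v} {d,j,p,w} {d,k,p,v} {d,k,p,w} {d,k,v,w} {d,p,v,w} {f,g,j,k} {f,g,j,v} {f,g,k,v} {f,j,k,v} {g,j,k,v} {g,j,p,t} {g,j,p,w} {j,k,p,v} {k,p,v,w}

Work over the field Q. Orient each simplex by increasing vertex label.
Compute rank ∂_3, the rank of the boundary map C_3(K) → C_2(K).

n_0=10 n_1=40 n_2=45 n_3=20  [Q]
∂1: piv[df,dg,dj,dk,dp,dv,dw,dx,ft] rk=9  ker:fg,fj,fk,fv,fw,gj,gk,gp,gt,gv,gw,gx,jk,jp,jt,jv,jw,jx,kp,kt,kv,kw,kx,pt,pv,pw,px,tw,tx,vw,wx
∂2: piv[dfv,dfw,dgj,dgp,dgw,djk,djp,djv,djw,dkp,dkv,dkw,dpv,dpw,dpx,dvw,fgj,fgk,fgv,fjk,fjv,ftw,gjt,gpt,gpx,jtx,ktx] rk=27  ker:fkv,fvw,gjk,gjp,gjv,gjw,gkv,gpv,gpw,jkp,jkv,jpt,jpv,jpw,kpv,kpw,kvw,pvw
∂3: piv[dgjp,dgjw,dgpw,djkp,djkv,djpv,djpw,dkpv,dkpw,dkvw,dpvw,fgjk,fgjv,fgkv,fjkv,gjpt] rk=16  ker:gjkv,gjpw,jkpv,kpvw
rk∂_3=16

rank∂_3=16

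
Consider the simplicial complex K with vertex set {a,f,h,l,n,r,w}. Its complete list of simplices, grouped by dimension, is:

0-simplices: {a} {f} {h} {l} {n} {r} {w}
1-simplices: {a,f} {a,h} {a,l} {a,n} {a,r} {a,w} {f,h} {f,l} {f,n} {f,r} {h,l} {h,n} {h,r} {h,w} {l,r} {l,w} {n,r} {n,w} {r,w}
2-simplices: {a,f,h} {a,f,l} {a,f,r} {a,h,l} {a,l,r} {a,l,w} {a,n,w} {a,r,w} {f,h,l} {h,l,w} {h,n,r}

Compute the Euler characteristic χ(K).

χ(K)=-1

n_0=7 n_1=19 n_2=11
χ=+7−19+11=-1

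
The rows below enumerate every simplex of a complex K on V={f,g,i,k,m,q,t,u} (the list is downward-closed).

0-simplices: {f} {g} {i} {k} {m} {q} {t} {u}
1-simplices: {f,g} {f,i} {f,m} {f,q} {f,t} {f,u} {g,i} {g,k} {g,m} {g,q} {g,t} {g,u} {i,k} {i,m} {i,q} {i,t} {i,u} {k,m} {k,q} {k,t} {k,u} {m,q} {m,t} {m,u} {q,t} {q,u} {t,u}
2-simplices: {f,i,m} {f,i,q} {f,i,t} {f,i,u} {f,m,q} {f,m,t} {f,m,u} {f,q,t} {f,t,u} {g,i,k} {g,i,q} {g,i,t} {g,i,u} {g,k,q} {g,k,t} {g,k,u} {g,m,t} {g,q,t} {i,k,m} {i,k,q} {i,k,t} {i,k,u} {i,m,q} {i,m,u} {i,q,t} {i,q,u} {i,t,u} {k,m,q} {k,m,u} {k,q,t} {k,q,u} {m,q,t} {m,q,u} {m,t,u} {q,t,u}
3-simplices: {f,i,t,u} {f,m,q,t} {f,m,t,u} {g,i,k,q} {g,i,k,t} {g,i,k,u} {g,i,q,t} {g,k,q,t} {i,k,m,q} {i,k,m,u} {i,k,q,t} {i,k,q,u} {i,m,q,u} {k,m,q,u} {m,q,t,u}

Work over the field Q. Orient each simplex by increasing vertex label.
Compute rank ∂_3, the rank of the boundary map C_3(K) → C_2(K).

n_0=8 n_1=27 n_2=35 n_3=15  [Q]
∂1: piv[fg,fi,fm,fq,ft,fu,gk] rk=7  ker:gi,gm,gq,gt,gu,ik,im,iq,it,iu,km,kq,kt,ku,mq,mt,mu,qt,qu,tu
∂2: piv[fim,fiq,fit,fiu,fmq,fmt,fmu,fqt,ftu,gik,giq,git,giu,gkq,gkt,gku,gmt,ikm,iqu] rk=19  ker:gqt,ikq,ikt,iku,imq,imu,iqt,itu,kmq,kmu,kqt,kqu,mqt,mqu,mtu,qtu
∂3: piv[fitu,fmqt,fmtu,gikq,gikt,giku,giqt,gkqt,ikmq,ikmu,ikqu,imqu,mqtu] rk=13  ker:ikqt,kmqu
rk∂_3=13

rank∂_3=13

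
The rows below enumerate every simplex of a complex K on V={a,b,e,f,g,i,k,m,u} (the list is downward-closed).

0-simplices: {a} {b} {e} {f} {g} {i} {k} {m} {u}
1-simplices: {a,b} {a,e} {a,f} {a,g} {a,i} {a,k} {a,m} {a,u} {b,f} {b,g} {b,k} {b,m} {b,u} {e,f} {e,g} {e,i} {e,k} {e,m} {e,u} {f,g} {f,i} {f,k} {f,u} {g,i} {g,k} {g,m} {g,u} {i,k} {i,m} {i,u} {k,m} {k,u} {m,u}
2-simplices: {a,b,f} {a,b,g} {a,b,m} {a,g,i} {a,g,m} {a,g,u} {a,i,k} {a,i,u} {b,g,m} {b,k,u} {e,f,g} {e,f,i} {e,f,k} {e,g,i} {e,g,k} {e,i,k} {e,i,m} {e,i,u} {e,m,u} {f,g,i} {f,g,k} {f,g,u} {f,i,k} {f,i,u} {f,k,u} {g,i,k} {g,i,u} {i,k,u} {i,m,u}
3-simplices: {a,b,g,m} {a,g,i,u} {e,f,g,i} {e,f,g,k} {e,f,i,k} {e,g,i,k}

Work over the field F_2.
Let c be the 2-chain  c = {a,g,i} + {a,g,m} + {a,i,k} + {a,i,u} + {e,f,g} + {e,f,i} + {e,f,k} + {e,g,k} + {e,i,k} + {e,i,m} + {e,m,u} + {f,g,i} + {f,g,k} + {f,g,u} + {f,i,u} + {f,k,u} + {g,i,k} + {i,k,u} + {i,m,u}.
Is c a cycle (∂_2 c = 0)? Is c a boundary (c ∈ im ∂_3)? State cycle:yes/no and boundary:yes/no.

cycle:no boundary:no

n_0=9 n_1=33 n_2=29 n_3=6  [Z2]
∂1: piv[ab,ae,af,ag,ai,ak,am,au] rk=8  ker:bf,bg,bk,bm,bu,ef,eg,ei,ek,em,eu,fg,fi,fk,fu,gi,gk,gm,gu,ik,im,iu,km,ku,mu
∂2: piv[abf,abg,abm,agi,agm,agu,aik,aiu,bku,efg,efi,efk,egi,egk,eik,eim,eiu,emu,fgu,fku] rk=20  ker:bgm,fgi,fgk,fik,fiu,gik,giu,iku,imu
∂3: piv[abgm,agiu,efgi,efgk,efik,egik] rk=6
∂2c = {a,i} + {a,k} + {a,m} + {a,u} + {e,f} + {e,i} + {e,k} + {e,u} + {f,i} + {f,k} + {f,u} + {g,i} + {g,k} + {g,m} + {g,u}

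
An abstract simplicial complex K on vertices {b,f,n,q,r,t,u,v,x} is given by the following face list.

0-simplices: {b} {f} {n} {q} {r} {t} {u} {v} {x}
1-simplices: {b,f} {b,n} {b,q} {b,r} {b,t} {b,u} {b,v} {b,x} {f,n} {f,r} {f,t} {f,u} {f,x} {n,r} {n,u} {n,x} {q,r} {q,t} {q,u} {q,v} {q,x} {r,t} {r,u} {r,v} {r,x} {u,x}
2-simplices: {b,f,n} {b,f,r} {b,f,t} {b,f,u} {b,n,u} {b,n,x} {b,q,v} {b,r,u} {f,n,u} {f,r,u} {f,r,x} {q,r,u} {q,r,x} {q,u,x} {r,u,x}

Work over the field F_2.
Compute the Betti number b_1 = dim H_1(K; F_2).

n_0=9 n_1=26 n_2=15  [Z2]
∂1: piv[bf,bn,bq,br,bt,bu,bv,bx] rk=8  ker:fn,fr,ft,fu,fx,nr,nu,nx,qr,qt,qu,qv,qx,rt,ru,rv,rx,ux
∂2: piv[bfn,bfr,bft,bfu,bnu,bnx,bqv,bru,frx,qru,qrx,qux] rk=12  ker:fnu,fru,rux
b_1=(26−8)−12=6

b_1=6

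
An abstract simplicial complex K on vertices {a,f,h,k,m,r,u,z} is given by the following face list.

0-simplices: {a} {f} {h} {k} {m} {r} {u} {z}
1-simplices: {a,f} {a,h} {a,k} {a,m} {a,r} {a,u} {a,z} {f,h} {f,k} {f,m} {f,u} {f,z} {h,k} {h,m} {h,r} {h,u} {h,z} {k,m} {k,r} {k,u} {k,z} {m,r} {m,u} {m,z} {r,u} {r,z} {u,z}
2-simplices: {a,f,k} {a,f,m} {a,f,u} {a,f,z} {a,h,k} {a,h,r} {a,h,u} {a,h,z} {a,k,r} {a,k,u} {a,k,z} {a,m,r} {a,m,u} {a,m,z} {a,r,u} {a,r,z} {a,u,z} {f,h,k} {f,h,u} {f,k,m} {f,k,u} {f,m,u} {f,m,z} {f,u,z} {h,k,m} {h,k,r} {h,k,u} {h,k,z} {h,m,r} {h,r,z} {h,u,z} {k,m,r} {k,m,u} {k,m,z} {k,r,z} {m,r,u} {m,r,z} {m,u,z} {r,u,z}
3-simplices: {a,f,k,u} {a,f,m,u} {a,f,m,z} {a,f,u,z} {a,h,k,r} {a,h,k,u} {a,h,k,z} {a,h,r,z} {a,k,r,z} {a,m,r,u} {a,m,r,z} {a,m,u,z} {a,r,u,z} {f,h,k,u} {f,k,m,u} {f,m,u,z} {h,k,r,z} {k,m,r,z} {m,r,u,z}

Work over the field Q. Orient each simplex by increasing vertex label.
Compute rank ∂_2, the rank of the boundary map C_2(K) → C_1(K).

rank∂_2=20

n_0=8 n_1=27 n_2=39 n_3=19  [Q]
∂1: piv[af,ah,ak,am,ar,au,az] rk=7  ker:fh,fk,fm,fu,fz,hk,hm,hr,hu,hz,km,kr,ku,kz,mr,mu,mz,ru,rz,uz
∂2: piv[afk,afm,afu,afz,ahk,ahr,ahu,ahz,akr,aku,akz,amr,amu,amz,aru,arz,auz,fhk,fkm,hkm] rk=20  ker:fhu,fku,fmu,fmz,fuz,hkr,hku,hkz,hmr,hrz,huz,kmr,kmu,kmz,krz,mru,mrz,muz,ruz
∂3: piv[afku,afmu,afmz,afuz,ahkr,ahku,ahkz,ahrz,akrz,amru,amrz,amuz,aruz,fhku,fkmu,kmrz] rk=16  ker:fmuz,hkrz,mruz
rk∂_2=20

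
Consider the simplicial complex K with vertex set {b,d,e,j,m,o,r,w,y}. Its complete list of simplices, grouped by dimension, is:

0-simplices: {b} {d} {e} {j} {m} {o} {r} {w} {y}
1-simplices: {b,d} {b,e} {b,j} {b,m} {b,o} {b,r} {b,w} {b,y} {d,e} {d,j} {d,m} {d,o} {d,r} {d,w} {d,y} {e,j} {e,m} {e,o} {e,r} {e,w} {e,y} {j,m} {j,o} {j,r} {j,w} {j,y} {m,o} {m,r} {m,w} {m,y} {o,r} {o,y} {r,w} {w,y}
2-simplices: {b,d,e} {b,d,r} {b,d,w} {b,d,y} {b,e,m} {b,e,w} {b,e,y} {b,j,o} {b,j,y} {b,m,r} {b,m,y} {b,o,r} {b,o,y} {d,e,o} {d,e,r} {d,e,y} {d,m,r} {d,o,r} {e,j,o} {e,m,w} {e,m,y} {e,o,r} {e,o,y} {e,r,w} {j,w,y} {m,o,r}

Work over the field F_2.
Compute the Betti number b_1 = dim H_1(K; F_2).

n_0=9 n_1=34 n_2=26  [Z2]
∂1: piv[bd,be,bj,bm,bo,br,bw,by] rk=8  ker:de,dj,dm,do,dr,dw,dy,ej,em,eo,er,ew,ey,jm,jo,jr,jw,jy,mo,mr,mw,my,or,oy,rw,wy
∂2: piv[bde,bdr,bdw,bdy,bem,bew,bey,bjo,bjy,bmr,bmy,bor,boy,deo,der,dmr,dor,ejo,emw,erw,jwy,mor] rk=22  ker:dey,emy,eor,eoy
b_1=(34−8)−22=4

b_1=4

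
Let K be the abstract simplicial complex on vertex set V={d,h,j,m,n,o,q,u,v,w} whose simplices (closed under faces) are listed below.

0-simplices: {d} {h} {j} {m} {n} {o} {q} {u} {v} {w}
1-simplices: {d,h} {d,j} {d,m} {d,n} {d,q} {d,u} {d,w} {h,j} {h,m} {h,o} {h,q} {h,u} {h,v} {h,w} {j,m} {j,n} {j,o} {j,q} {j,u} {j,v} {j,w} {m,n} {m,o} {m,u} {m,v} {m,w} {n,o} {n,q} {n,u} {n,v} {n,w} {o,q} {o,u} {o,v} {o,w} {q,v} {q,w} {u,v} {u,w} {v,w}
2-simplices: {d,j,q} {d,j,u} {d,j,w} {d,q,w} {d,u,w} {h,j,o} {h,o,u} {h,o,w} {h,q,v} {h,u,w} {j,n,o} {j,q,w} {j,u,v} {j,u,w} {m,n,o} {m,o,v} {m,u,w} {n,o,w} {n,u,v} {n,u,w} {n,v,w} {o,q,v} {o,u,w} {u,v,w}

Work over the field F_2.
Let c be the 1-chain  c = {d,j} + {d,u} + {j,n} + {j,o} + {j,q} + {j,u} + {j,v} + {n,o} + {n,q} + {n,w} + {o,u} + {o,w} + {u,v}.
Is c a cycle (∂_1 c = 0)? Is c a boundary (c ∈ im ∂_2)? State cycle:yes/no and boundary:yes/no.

cycle:yes boundary:no

n_0=10 n_1=40 n_2=24  [Z2]
∂1: piv[dh,dj,dm,dn,dq,du,dw,ho,hv] rk=9  ker:hj,hm,hq,hu,hw,jm,jn,jo,jq,ju,jv,jw,mn,mo,mu,mv,mw,no,nq,nu,nv,nw,oq,ou,ov,ow,qv,qw,uv,uw,vw
∂2: piv[djq,dju,djw,dqw,duw,hjo,hou,how,hqv,huw,jno,juv,mno,mov,muw,now,nuv,nuw,nvw,oqv] rk=20  ker:jqw,juw,ouw,uvw
∂1c = 0
c vs im∂2: residual ≠ 0 ⇒ not boundary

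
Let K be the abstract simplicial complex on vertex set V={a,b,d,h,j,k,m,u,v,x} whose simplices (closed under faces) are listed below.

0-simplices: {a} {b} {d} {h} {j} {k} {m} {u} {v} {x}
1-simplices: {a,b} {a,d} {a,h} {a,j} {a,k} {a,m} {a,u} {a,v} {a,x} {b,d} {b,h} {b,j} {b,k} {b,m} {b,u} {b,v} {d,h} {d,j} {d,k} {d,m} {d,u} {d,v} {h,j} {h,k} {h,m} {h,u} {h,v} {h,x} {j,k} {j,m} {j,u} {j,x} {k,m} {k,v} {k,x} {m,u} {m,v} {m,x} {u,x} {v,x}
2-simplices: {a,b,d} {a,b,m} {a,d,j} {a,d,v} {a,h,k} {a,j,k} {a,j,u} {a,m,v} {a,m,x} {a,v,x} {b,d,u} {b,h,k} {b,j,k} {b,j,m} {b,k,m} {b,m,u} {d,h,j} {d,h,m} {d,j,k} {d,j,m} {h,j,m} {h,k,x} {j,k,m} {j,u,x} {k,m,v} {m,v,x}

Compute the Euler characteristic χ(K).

n_0=10 n_1=40 n_2=26
χ=+10−40+26=-4

χ(K)=-4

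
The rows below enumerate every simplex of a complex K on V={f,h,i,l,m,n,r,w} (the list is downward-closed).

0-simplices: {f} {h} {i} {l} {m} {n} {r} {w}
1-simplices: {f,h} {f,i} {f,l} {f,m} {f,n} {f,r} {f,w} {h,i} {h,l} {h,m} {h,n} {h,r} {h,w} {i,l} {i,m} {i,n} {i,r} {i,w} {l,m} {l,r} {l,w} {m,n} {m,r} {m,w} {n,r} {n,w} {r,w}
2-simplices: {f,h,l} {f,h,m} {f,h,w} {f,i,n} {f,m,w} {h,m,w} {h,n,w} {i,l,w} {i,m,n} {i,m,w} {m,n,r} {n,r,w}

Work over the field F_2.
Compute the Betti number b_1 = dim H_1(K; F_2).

n_0=8 n_1=27 n_2=12  [Z2]
∂1: piv[fh,fi,fl,fm,fn,fr,fw] rk=7  ker:hi,hl,hm,hn,hr,hw,il,im,in,ir,iw,lm,lr,lw,mn,mr,mw,nr,nw,rw
∂2: piv[fhl,fhm,fhw,fin,fmw,hnw,ilw,imn,imw,mnr,nrw] rk=11  ker:hmw
b_1=(27−7)−11=9

b_1=9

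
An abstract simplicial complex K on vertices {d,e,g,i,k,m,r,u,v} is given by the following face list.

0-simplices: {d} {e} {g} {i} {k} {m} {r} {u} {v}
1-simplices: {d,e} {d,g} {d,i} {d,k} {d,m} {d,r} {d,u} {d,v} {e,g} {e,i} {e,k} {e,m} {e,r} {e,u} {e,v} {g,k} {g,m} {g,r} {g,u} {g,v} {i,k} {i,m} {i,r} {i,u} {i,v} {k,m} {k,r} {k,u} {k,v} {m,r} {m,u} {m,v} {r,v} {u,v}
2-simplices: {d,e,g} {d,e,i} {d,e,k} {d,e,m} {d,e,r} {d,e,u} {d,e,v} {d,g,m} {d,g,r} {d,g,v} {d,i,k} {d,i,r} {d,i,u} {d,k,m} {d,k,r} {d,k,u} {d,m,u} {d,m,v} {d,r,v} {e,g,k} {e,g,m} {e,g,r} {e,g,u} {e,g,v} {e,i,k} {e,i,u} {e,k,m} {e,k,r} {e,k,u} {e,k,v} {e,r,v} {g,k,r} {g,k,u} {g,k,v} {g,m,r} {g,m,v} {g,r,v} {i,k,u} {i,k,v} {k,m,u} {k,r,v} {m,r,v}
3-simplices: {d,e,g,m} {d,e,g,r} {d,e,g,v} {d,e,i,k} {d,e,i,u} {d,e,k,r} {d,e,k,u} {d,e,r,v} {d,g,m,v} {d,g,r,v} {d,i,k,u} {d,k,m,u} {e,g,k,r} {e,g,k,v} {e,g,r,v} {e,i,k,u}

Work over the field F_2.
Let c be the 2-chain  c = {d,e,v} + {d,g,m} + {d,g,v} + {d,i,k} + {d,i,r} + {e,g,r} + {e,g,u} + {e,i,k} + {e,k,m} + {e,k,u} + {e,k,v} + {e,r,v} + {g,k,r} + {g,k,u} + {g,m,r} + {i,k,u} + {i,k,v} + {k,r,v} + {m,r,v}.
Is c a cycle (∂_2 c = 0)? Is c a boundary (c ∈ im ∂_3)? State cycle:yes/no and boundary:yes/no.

n_0=9 n_1=34 n_2=42 n_3=16  [Z2]
∂1: piv[de,dg,di,dk,dm,dr,du,dv] rk=8  ker:eg,ei,ek,em,er,eu,ev,gk,gm,gr,gu,gv,ik,im,ir,iu,iv,km,kr,ku,kv,mr,mu,mv,rv,uv
∂2: piv[deg,dei,dek,dem,der,deu,dev,dgm,dgr,dgv,dik,dir,diu,dkm,dkr,dku,dmu,dmv,drv,egk,egu,ekv,gmr,ikv] rk=24  ker:egm,egr,egv,eik,eiu,ekm,ekr,eku,erv,gkr,gku,gkv,gmv,grv,iku,kmu,krv,mrv
∂3: piv[degm,degr,degv,deik,deiu,dekr,deku,derv,dgmv,dgrv,diku,dkmu,egkr,egkv] rk=14  ker:egrv,eiku
∂2c = {d,e} + {d,k} + {d,m} + {d,r} + {e,i} + {e,m} + {e,v} + {g,r} + {g,v} + {i,r} + {i,u} + {i,v} + {k,m} + {k,u} + {k,v} + {m,v} + {r,v}

cycle:no boundary:no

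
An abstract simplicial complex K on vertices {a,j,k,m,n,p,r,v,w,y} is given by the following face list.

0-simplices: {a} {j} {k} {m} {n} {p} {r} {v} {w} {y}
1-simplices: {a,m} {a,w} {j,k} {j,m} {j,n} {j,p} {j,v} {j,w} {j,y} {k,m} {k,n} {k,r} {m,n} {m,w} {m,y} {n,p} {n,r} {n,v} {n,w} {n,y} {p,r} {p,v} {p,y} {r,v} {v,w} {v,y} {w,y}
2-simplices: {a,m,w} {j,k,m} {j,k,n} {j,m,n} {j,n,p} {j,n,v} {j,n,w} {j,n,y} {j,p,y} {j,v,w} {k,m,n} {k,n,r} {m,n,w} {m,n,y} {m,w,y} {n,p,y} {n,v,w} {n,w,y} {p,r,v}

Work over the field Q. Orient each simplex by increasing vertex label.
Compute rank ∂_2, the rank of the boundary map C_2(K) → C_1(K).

rank∂_2=15

n_0=10 n_1=27 n_2=19  [Q]
∂1: piv[am,aw,jk,jm,jn,jp,jv,jy,kr] rk=9  ker:jw,km,kn,mn,mw,my,np,nr,nv,nw,ny,pr,pv,py,rv,vw,vy,wy
∂2: piv[amw,jkm,jkn,jmn,jnp,jnv,jnw,jny,jpy,jvw,knr,mnw,mny,mwy,prv] rk=15  ker:kmn,npy,nvw,nwy
rk∂_2=15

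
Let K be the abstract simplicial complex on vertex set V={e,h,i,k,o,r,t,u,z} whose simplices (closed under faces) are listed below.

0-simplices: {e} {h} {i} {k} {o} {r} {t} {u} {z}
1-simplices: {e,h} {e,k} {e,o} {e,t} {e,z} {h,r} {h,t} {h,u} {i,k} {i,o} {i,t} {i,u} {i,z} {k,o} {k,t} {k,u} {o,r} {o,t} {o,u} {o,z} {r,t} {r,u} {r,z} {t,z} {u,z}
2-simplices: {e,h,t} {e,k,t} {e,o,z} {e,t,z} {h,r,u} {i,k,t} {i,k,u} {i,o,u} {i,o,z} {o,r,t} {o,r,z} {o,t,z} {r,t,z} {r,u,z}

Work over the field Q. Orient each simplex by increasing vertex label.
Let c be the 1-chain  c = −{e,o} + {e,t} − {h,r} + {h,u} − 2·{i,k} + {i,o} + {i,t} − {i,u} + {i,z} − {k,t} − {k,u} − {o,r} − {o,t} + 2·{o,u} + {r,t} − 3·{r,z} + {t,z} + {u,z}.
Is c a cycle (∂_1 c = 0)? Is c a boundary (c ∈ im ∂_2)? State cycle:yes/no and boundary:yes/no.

cycle:yes boundary:yes

n_0=9 n_1=25 n_2=14  [Q]
∂1: piv[eh,ek,eo,et,ez,hr,hu,ik] rk=8  ker:ht,io,it,iu,iz,ko,kt,ku,or,ot,ou,oz,rt,ru,rz,tz,uz
∂2: piv[eht,ekt,eoz,etz,hru,ikt,iku,iou,ioz,ort,orz,otz,ruz] rk=13  ker:rtz
∂1c = 0
c vs im∂2: reduces to 0 ⇒ boundary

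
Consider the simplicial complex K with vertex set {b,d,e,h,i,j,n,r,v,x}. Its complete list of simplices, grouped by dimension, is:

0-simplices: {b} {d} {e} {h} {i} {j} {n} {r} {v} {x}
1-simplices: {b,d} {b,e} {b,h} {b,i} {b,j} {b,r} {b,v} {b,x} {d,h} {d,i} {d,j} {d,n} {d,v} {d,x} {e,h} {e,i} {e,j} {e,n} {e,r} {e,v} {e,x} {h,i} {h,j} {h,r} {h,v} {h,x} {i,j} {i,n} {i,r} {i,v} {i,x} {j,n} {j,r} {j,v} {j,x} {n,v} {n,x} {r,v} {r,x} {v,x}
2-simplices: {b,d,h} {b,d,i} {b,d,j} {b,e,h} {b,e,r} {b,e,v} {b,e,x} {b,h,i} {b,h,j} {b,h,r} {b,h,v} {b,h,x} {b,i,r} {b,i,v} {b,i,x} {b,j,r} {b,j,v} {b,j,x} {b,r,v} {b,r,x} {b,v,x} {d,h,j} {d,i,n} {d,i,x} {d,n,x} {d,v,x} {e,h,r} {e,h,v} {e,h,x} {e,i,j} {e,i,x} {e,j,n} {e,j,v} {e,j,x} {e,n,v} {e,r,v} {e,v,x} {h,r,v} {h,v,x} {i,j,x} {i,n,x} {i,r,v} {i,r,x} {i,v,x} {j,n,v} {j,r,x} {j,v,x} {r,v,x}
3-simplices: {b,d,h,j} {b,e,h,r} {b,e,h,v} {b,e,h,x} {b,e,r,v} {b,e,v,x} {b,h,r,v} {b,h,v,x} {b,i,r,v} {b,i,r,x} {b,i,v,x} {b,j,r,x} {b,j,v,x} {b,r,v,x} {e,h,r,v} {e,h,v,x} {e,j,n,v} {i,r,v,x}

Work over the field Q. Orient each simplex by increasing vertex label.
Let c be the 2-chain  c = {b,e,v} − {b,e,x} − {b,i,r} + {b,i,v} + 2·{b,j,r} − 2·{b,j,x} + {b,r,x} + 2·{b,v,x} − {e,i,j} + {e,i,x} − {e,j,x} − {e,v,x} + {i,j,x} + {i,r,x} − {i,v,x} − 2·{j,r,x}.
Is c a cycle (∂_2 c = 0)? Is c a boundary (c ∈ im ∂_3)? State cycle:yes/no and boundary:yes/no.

cycle:yes boundary:no

n_0=10 n_1=40 n_2=48 n_3=18  [Q]
∂1: piv[bd,be,bh,bi,bj,br,bv,bx,dn] rk=9  ker:dh,di,dj,dv,dx,eh,ei,ej,en,er,ev,ex,hi,hj,hr,hv,hx,ij,in,ir,iv,ix,jn,jr,jv,jx,nv,nx,rv,rx,vx
∂2: piv[bdh,bdi,bdj,beh,ber,bev,bex,bhi,bhj,bhr,bhv,bhx,bir,biv,bix,bjr,bjv,bjx,brv,brx,bvx,din,dix,dnx,dvx,eij,eix,ejn,ejv,env] rk=30  ker:dhj,ehr,ehv,ehx,ejx,erv,evx,hrv,hvx,ijx,inx,irv,irx,ivx,jnv,jrx,jvx,rvx
∂3: piv[bdhj,behr,behv,behx,berv,bevx,bhrv,bhvx,birv,birx,bivx,bjrx,bjvx,brvx,ejnv] rk=15  ker:ehrv,ehvx,irvx
∂2c = 0
c vs im∂3: residual ≠ 0 ⇒ not boundary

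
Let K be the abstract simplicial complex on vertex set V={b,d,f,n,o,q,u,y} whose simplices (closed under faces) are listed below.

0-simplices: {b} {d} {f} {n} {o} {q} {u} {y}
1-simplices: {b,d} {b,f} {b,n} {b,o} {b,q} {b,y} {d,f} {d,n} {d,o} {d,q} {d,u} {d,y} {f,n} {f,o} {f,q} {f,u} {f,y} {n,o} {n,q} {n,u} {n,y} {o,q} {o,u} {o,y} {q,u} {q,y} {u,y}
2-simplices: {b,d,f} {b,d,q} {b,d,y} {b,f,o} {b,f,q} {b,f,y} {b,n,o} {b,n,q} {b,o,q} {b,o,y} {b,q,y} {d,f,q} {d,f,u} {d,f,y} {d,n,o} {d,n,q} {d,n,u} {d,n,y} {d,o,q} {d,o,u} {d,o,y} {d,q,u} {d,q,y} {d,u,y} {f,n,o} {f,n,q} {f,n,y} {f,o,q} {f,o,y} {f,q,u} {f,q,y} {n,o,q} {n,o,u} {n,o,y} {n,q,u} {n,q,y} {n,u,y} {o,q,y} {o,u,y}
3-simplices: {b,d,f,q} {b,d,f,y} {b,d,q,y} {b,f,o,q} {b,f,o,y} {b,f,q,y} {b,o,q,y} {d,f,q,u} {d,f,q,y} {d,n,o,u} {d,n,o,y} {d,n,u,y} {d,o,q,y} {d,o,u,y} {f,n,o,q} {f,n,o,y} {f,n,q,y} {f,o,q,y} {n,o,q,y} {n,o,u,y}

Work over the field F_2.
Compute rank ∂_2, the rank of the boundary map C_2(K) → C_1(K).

rank∂_2=20

n_0=8 n_1=27 n_2=39 n_3=20  [Z2]
∂1: piv[bd,bf,bn,bo,bq,by,du] rk=7  ker:df,dn,do,dq,dy,fn,fo,fq,fu,fy,no,nq,nu,ny,oq,ou,oy,qu,qy,uy
∂2: piv[bdf,bdq,bdy,bfo,bfq,bfy,bno,bnq,boq,boy,bqy,dfu,dno,dnq,dnu,dny,dou,dqu,duy,fno] rk=20  ker:dfq,dfy,doq,doy,dqy,fnq,fny,foq,foy,fqu,fqy,noq,nou,noy,nqu,nqy,nuy,oqy,ouy
∂3: piv[bdfq,bdfy,bdqy,bfoq,bfoy,bfqy,boqy,dfqu,dnou,dnoy,dnuy,doqy,douy,fnoq,fnoy,fnqy] rk=16  ker:dfqy,foqy,noqy,nouy
rk∂_2=20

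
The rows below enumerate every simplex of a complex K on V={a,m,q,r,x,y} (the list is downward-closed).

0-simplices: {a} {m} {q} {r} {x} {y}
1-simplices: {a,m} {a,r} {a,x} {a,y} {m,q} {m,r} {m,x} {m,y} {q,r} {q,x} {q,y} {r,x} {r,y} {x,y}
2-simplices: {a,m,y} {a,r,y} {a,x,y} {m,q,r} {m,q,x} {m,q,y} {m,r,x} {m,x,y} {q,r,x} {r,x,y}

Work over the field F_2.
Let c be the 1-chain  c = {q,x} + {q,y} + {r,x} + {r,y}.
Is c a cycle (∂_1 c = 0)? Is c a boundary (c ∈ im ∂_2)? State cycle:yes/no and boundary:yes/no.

n_0=6 n_1=14 n_2=10  [Z2]
∂1: piv[am,ar,ax,ay,mq] rk=5  ker:mr,mx,my,qr,qx,qy,rx,ry,xy
∂2: piv[amy,ary,axy,mqr,mqx,mqy,mrx,mxy,rxy] rk=9  ker:qrx
∂1c = 0
c vs im∂2: reduces to 0 ⇒ boundary

cycle:yes boundary:yes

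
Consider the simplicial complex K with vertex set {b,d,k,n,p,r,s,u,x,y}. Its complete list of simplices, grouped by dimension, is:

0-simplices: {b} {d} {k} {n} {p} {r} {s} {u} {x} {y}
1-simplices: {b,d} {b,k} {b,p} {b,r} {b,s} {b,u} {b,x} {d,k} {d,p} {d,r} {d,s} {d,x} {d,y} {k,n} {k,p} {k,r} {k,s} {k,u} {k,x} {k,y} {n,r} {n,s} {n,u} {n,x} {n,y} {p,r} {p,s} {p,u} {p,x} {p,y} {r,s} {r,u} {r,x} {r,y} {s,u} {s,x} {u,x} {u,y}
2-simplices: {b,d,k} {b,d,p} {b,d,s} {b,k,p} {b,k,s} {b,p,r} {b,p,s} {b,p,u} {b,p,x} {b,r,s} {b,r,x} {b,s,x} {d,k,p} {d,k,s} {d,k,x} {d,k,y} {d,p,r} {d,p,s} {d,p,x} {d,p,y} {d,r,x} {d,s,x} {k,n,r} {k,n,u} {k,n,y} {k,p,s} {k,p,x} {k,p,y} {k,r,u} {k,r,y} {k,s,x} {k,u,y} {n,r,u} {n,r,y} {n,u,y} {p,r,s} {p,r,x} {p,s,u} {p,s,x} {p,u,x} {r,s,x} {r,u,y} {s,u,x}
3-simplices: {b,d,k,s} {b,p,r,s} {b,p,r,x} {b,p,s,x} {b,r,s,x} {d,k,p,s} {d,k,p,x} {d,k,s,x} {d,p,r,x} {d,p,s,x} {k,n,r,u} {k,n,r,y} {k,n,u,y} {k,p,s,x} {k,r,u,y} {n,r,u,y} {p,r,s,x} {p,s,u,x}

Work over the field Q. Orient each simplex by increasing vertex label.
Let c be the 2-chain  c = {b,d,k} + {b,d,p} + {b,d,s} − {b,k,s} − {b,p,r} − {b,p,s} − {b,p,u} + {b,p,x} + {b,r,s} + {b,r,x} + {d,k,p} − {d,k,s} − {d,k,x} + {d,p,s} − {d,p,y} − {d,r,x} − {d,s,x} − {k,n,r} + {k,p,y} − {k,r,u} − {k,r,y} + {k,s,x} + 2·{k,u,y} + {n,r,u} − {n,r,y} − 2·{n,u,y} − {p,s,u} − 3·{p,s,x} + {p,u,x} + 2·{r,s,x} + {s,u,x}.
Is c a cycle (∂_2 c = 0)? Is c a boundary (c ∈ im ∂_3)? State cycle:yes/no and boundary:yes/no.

cycle:no boundary:no

n_0=10 n_1=38 n_2=43 n_3=18  [Q]
∂1: piv[bd,bk,bp,br,bs,bu,bx,dy,kn] rk=9  ker:dk,dp,dr,ds,dx,kp,kr,ks,ku,kx,ky,nr,ns,nu,nx,ny,pr,ps,pu,px,py,rs,ru,rx,ry,su,sx,ux,uy
∂2: piv[bdk,bdp,bds,bkp,bks,bpr,bps,bpu,bpx,brs,brx,bsx,dkx,dky,dpr,dpx,dpy,knr,knu,kny,kru,kry,kuy,psu,pux] rk=25  ker:dkp,dks,dps,drx,dsx,kps,kpx,kpy,ksx,nru,nry,nuy,prs,prx,psx,rsx,ruy,sux
∂3: piv[bdks,bprs,bprx,bpsx,brsx,dkps,dkpx,dksx,dprx,dpsx,knru,knry,knuy,kruy,psux] rk=15  ker:kpsx,nruy,prsx
∂2c = 3·{b,d} − 2·{b,k} − 3·{b,p} + 3·{b,r} + {b,u} − 2·{b,x} − {d,r} + 3·{d,x} + {d,y} − {k,n} + 2·{k,p} − {k,r} − {k,s} + 3·{k,u} − 2·{k,x} − 2·{k,y} − {n,r} − 3·{n,u} + 3·{n,y} − {p,r} − 4·{p,s} + {p,u} + 3·{p,x} + 3·{r,s} − 2·{r,x} − 2·{r,y} − 2·{s,x} + 2·{u,x}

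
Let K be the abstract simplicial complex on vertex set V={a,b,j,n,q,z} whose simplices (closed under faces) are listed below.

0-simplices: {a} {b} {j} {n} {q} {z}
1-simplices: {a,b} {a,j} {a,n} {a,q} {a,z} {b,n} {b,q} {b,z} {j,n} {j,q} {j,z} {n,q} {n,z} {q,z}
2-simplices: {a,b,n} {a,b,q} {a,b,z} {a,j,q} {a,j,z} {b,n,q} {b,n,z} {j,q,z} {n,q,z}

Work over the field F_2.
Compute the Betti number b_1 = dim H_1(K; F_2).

b_1=1

n_0=6 n_1=14 n_2=9  [Z2]
∂1: piv[ab,aj,an,aq,az] rk=5  ker:bn,bq,bz,jn,jq,jz,nq,nz,qz
∂2: piv[abn,abq,abz,ajq,ajz,bnq,bnz,jqz] rk=8  ker:nqz
b_1=(14−5)−8=1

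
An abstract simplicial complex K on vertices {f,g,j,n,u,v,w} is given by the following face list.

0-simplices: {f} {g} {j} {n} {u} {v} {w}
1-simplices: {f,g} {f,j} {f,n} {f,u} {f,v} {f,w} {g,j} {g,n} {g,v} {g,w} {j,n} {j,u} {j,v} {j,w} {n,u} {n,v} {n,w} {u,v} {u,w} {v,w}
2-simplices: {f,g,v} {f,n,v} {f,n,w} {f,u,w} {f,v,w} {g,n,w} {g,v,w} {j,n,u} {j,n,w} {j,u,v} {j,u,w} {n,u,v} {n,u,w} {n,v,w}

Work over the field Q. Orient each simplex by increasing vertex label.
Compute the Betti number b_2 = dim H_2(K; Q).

b_2=2

n_0=7 n_1=20 n_2=14  [Q]
∂1: piv[fg,fj,fn,fu,fv,fw] rk=6  ker:gj,gn,gv,gw,jn,ju,jv,jw,nu,nv,nw,uv,uw,vw
∂2: piv[fgv,fnv,fnw,fuw,fvw,gnw,gvw,jnu,jnw,juv,juw,nuv] rk=12  ker:nuw,nvw
b_2=(14−12)−0=2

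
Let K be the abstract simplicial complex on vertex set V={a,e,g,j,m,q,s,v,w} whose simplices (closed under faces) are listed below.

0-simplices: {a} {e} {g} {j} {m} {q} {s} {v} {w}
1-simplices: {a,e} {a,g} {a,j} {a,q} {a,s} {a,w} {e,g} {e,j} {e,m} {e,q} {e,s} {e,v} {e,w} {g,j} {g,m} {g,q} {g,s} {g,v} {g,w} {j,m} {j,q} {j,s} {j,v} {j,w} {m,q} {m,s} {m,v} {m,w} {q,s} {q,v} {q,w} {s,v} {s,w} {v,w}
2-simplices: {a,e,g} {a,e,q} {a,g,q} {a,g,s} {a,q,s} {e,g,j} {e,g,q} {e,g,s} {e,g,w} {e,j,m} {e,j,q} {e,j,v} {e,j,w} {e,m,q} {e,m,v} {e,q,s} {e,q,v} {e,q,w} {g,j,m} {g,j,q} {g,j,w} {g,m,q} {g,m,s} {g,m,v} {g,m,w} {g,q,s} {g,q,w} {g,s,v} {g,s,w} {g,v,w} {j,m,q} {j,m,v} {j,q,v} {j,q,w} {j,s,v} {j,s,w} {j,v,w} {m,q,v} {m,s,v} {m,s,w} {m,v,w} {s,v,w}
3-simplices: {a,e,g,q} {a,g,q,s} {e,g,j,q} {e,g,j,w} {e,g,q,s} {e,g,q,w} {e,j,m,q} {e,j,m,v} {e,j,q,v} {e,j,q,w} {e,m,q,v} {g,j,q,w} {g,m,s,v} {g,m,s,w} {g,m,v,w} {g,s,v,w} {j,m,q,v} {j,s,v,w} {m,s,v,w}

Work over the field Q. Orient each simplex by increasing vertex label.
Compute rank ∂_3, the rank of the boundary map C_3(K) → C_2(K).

rank∂_3=16

n_0=9 n_1=34 n_2=42 n_3=19  [Q]
∂1: piv[ae,ag,aj,aq,as,aw,em,ev] rk=8  ker:eg,ej,eq,es,ew,gj,gm,gq,gs,gv,gw,jm,jq,js,jv,jw,mq,ms,mv,mw,qs,qv,qw,sv,sw,vw
∂2: piv[aeg,aeq,agq,ags,aqs,egj,egs,egw,ejm,ejq,ejv,ejw,emq,emv,eqv,eqw,gjm,gms,gmv,gmw,gsv,gsw,gvw,jsv] rk=24  ker:egq,eqs,gjq,gjw,gmq,gqs,gqw,jmq,jmv,jqv,jqw,jsw,jvw,mqv,msv,msw,mvw,svw
∂3: piv[aegq,agqs,egjq,egjw,egqs,egqw,ejmq,ejmv,ejqv,ejqw,emqv,gmsv,gmsw,gmvw,gsvw,jsvw] rk=16  ker:gjqw,jmqv,msvw
rk∂_3=16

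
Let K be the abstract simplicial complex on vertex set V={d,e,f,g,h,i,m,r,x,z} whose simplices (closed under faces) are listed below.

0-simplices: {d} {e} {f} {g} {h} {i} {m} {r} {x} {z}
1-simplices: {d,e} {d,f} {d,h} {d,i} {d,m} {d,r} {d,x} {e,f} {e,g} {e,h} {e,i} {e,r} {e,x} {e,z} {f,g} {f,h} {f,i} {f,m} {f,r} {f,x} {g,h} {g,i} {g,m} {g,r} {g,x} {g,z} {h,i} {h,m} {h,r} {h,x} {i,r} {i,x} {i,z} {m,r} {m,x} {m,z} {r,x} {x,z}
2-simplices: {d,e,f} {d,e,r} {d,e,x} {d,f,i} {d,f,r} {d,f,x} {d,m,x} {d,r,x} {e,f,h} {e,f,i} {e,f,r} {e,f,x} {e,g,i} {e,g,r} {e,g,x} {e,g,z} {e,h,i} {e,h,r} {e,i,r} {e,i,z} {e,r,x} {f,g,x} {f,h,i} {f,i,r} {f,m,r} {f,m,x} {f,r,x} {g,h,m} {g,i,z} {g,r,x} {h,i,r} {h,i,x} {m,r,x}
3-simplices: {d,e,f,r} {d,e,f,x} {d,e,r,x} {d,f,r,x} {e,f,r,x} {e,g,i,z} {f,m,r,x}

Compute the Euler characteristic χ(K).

χ(K)=-2

n_0=10 n_1=38 n_2=33 n_3=7
χ=+10−38+33−7=-2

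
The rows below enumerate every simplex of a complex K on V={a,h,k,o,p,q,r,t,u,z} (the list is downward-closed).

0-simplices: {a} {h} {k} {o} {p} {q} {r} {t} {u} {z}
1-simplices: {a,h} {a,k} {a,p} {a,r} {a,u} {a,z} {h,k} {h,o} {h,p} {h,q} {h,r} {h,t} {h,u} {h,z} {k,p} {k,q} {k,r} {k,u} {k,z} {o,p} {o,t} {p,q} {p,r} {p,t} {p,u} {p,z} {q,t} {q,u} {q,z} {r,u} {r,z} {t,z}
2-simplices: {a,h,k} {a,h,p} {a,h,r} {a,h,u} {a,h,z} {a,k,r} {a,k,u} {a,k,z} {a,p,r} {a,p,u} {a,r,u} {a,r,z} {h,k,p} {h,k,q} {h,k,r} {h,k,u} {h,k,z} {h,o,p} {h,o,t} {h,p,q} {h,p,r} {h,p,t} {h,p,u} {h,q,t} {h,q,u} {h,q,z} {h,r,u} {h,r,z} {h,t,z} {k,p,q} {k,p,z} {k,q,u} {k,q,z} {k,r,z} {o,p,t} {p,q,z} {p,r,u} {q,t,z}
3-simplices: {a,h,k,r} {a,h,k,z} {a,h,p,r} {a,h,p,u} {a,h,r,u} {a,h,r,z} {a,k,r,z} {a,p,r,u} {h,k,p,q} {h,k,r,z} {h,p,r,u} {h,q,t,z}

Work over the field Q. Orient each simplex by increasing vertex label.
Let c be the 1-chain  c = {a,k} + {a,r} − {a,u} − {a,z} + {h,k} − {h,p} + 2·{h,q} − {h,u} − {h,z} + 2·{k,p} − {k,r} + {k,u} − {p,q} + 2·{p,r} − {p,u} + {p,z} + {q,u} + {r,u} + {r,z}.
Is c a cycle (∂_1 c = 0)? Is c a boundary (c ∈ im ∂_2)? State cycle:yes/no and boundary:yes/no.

n_0=10 n_1=32 n_2=38 n_3=12  [Q]
∂1: piv[ah,ak,ap,ar,au,az,ho,hq,ht] rk=9  ker:hk,hp,hr,hu,hz,kp,kq,kr,ku,kz,op,ot,pq,pr,pt,pu,pz,qt,qu,qz,ru,rz,tz
∂2: piv[ahk,ahp,ahr,ahu,ahz,akr,aku,akz,apr,apu,aru,arz,hkp,hkq,hop,hot,hpq,hpt,hqt,hqu,hqz,htz,kpz] rk=23  ker:hkr,hku,hkz,hpr,hpu,hru,hrz,kpq,kqu,kqz,krz,opt,pqz,pru,qtz
∂3: piv[ahkr,ahkz,ahpr,ahpu,ahru,ahrz,akrz,apru,hkpq,hqtz] rk=10  ker:hkrz,hpru
∂1c = 0
c vs im∂2: reduces to 0 ⇒ boundary

cycle:yes boundary:yes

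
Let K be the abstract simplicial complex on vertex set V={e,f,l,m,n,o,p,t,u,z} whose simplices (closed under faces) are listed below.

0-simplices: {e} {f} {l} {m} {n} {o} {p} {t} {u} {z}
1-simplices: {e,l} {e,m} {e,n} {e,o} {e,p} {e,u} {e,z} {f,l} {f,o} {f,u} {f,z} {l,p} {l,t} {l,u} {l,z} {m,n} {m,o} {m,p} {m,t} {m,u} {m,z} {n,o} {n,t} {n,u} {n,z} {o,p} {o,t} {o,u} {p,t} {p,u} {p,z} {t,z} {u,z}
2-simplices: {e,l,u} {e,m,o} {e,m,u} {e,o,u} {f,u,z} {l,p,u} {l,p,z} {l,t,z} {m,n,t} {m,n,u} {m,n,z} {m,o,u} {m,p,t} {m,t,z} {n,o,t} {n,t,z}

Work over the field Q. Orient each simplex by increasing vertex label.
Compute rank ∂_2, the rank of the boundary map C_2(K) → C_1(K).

rank∂_2=14

n_0=10 n_1=33 n_2=16  [Q]
∂1: piv[el,em,en,eo,ep,eu,ez,fl,lt] rk=9  ker:fo,fu,fz,lp,lu,lz,mn,mo,mp,mt,mu,mz,no,nt,nu,nz,op,ot,ou,pt,pu,pz,tz,uz
∂2: piv[elu,emo,emu,eou,fuz,lpu,lpz,ltz,mnt,mnu,mnz,mpt,mtz,not] rk=14  ker:mou,ntz
rk∂_2=14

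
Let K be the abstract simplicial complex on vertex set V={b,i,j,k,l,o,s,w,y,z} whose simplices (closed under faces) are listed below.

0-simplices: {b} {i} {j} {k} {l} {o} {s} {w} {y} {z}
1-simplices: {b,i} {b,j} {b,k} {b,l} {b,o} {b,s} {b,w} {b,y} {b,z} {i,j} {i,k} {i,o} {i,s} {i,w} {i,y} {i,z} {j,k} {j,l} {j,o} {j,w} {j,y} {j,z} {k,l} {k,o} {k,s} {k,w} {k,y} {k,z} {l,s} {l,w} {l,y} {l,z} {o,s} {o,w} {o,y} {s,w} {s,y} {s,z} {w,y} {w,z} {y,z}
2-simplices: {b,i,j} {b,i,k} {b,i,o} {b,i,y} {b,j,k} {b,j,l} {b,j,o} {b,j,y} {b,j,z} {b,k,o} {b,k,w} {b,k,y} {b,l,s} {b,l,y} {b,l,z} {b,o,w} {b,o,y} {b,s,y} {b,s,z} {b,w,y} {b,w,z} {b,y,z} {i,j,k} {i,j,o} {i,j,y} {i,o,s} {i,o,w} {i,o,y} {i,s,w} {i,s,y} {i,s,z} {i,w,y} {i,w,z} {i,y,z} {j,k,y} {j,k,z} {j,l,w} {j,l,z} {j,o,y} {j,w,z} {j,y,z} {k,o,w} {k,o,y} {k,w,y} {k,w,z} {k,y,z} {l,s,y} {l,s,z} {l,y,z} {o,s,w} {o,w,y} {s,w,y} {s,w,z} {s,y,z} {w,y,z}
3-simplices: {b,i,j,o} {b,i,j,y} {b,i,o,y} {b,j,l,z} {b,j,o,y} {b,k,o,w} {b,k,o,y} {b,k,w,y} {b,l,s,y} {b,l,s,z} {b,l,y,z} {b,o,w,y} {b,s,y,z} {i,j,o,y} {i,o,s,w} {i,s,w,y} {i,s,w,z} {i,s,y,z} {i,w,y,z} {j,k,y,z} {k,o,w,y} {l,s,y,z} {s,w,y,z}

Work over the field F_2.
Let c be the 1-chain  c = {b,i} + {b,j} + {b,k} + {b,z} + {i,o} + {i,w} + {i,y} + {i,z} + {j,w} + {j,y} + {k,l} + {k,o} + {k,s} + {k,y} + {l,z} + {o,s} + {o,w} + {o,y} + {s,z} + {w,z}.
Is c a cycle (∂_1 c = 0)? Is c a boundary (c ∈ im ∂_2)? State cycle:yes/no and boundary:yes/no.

n_0=10 n_1=41 n_2=55 n_3=23  [Z2]
∂1: piv[bi,bj,bk,bl,bo,bs,bw,by,bz] rk=9  ker:ij,ik,io,is,iw,iy,iz,jk,jl,jo,jw,jy,jz,kl,ko,ks,kw,ky,kz,ls,lw,ly,lz,os,ow,oy,sw,sy,sz,wy,wz,yz
∂2: piv[bij,bik,bio,biy,bjk,bjl,bjo,bjy,bjz,bko,bkw,bky,bls,bly,blz,bow,boy,bsy,bsz,bwy,bwz,byz,ios,iow,isw,isy,isz,jkz,jlw,jwz] rk=30  ker:ijk,ijo,ijy,ioy,iwy,iwz,iyz,jky,jlz,joy,jyz,kow,koy,kwy,kwz,kyz,lsy,lsz,lyz,osw,owy,swy,swz,syz,wyz
∂3: piv[bijo,bijy,bioy,bjlz,bjoy,bkow,bkoy,bkwy,blsy,blsz,blyz,bowy,bsyz,iosw,iswy,iswz,isyz,iwyz,jkyz] rk=19  ker:ijoy,kowy,lsyz,swyz
∂1c = {i} + {j} + {k} + {o} + {s} + {z}

cycle:no boundary:no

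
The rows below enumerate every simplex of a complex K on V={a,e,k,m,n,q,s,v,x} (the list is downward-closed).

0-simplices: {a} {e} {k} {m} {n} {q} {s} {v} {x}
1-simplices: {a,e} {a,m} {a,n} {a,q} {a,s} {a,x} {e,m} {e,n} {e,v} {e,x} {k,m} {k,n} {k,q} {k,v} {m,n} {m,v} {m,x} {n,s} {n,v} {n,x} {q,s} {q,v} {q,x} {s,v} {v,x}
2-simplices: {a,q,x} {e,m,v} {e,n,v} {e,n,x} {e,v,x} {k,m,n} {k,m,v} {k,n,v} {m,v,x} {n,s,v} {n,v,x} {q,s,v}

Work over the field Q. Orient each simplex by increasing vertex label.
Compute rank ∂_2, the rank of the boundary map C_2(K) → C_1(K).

rank∂_2=11

n_0=9 n_1=25 n_2=12  [Q]
∂1: piv[ae,am,an,aq,as,ax,ev,km] rk=8  ker:em,en,ex,kn,kq,kv,mn,mv,mx,ns,nv,nx,qs,qv,qx,sv,vx
∂2: piv[aqx,emv,env,enx,evx,kmn,kmv,knv,mvx,nsv,qsv] rk=11  ker:nvx
rk∂_2=11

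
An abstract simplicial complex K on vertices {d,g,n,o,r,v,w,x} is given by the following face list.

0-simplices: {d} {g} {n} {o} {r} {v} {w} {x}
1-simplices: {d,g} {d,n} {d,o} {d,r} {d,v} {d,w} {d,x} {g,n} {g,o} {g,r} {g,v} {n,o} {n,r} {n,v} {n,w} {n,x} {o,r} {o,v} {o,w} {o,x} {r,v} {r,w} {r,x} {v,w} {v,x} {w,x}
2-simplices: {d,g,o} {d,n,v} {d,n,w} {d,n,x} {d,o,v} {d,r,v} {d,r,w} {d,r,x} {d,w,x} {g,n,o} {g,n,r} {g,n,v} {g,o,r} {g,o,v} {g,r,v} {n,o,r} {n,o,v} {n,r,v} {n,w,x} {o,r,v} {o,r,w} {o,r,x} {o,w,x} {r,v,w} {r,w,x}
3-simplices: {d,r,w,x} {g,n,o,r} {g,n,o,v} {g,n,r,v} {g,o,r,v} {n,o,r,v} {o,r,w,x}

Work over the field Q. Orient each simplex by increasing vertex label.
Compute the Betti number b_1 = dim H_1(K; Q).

n_0=8 n_1=26 n_2=25 n_3=7  [Q]
∂1: piv[dg,dn,do,dr,dv,dw,dx] rk=7  ker:gn,go,gr,gv,no,nr,nv,nw,nx,or,ov,ow,ox,rv,rw,rx,vw,vx,wx
∂2: piv[dgo,dnv,dnw,dnx,dov,drv,drw,drx,dwx,gno,gnr,gnv,gor,gov,grv,orw,orx,rvw] rk=18  ker:nor,nov,nrv,nwx,orv,owx,rwx
∂3: piv[drwx,gnor,gnov,gnrv,gorv,orwx] rk=6  ker:norv
b_1=(26−7)−18=1

b_1=1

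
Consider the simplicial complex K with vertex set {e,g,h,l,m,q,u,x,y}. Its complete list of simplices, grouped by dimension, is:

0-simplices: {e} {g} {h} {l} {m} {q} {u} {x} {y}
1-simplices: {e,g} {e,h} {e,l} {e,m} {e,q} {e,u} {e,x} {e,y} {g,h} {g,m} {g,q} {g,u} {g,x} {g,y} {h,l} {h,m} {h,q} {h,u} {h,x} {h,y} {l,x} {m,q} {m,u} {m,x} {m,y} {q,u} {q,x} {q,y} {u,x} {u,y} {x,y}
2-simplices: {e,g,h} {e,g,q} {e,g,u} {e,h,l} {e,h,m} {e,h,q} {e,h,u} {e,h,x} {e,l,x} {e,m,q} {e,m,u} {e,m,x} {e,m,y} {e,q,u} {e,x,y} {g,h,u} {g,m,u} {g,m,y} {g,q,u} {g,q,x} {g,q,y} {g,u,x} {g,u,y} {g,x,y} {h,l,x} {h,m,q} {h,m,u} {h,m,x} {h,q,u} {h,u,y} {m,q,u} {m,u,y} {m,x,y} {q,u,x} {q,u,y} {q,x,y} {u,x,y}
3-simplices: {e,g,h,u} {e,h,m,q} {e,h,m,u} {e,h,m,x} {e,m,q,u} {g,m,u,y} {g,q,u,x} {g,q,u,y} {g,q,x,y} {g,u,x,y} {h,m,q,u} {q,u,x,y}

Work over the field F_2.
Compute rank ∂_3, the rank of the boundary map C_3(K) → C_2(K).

n_0=9 n_1=31 n_2=37 n_3=12  [Z2]
∂1: piv[eg,eh,el,em,eq,eu,ex,ey] rk=8  ker:gh,gm,gq,gu,gx,gy,hl,hm,hq,hu,hx,hy,lx,mq,mu,mx,my,qu,qx,qy,ux,uy,xy
∂2: piv[egh,egq,egu,ehl,ehm,ehq,ehu,ehx,elx,emq,emu,emx,emy,equ,exy,gmu,gmy,gqx,gqy,gux,guy,gxy,huy] rk=23  ker:ghu,gqu,hlx,hmq,hmu,hmx,hqu,mqu,muy,mxy,qux,quy,qxy,uxy
∂3: piv[eghu,ehmq,ehmu,ehmx,emqu,gmuy,gqux,gquy,gqxy,guxy,hmqu] rk=11  ker:quxy
rk∂_3=11

rank∂_3=11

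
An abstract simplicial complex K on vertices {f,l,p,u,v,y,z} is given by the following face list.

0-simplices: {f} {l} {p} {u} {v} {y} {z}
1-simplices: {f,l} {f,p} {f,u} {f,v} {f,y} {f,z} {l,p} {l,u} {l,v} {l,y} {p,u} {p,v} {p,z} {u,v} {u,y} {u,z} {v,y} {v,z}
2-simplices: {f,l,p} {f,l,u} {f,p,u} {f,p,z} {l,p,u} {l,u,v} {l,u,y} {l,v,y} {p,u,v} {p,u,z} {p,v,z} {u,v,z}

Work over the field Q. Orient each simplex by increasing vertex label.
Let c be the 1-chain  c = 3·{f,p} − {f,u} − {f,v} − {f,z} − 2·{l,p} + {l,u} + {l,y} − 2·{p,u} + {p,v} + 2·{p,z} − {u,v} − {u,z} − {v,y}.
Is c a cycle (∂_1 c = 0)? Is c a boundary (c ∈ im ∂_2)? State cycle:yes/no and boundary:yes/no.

cycle:yes boundary:no

n_0=7 n_1=18 n_2=12  [Q]
∂1: piv[fl,fp,fu,fv,fy,fz] rk=6  ker:lp,lu,lv,ly,pu,pv,pz,uv,uy,uz,vy,vz
∂2: piv[flp,flu,fpu,fpz,luv,luy,lvy,puv,puz,pvz] rk=10  ker:lpu,uvz
∂1c = 0
c vs im∂2: residual ≠ 0 ⇒ not boundary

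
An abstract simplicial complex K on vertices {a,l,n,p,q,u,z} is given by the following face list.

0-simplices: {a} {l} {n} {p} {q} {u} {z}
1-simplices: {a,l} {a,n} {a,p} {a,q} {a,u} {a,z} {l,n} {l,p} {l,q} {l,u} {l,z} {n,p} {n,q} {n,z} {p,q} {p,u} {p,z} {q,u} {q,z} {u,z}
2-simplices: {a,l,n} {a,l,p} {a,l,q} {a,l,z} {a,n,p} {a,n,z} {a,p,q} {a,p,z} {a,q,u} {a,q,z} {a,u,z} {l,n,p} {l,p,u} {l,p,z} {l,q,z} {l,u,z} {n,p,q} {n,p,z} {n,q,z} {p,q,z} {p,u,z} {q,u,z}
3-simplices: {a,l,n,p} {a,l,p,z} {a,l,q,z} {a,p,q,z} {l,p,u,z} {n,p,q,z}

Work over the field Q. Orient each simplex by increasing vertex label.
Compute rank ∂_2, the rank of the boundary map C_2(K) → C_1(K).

n_0=7 n_1=20 n_2=22 n_3=6  [Q]
∂1: piv[al,an,ap,aq,au,az] rk=6  ker:ln,lp,lq,lu,lz,np,nq,nz,pq,pu,pz,qu,qz,uz
∂2: piv[aln,alp,alq,alz,anp,anz,apq,apz,aqu,aqz,auz,lpu,luz,npq] rk=14  ker:lnp,lpz,lqz,npz,nqz,pqz,puz,quz
∂3: piv[alnp,alpz,alqz,apqz,lpuz,npqz] rk=6
rk∂_2=14

rank∂_2=14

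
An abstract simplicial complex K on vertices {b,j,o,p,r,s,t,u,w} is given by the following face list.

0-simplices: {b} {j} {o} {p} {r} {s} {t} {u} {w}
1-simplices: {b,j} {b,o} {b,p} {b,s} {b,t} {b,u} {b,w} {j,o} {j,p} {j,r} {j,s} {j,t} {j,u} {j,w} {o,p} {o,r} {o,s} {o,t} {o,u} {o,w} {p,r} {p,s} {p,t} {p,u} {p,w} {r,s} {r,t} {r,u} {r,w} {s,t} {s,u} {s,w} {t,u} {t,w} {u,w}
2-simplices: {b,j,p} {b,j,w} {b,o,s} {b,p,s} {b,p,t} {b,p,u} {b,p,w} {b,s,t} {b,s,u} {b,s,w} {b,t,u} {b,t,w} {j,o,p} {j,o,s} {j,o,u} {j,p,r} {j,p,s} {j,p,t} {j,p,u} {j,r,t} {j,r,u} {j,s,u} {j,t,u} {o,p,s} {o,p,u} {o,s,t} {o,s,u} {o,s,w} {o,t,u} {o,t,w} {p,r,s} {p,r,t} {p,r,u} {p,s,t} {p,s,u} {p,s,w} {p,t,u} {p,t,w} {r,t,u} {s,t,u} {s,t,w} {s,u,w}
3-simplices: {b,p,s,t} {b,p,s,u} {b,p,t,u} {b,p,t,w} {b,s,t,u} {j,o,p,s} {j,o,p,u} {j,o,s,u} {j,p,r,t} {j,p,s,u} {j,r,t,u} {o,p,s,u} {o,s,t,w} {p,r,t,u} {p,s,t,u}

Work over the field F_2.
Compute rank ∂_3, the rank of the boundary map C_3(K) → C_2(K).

n_0=9 n_1=35 n_2=42 n_3=15  [Z2]
∂1: piv[bj,bo,bp,bs,bt,bu,bw,jr] rk=8  ker:jo,jp,js,jt,ju,jw,op,or,os,ot,ou,ow,pr,ps,pt,pu,pw,rs,rt,ru,rw,st,su,sw,tu,tw,uw
∂2: piv[bjp,bjw,bos,bps,bpt,bpu,bpw,bst,bsu,bsw,btu,btw,jop,jos,jou,jpr,jps,jpt,jpu,jrt,jru,ost,osw,prs,suw] rk=25  ker:jsu,jtu,ops,opu,osu,otu,otw,prt,pru,pst,psu,psw,ptu,ptw,rtu,stu,stw
∂3: piv[bpst,bpsu,bptu,bptw,bstu,jops,jopu,josu,jprt,jpsu,jrtu,ostw,prtu] rk=13  ker:opsu,pstu
rk∂_3=13

rank∂_3=13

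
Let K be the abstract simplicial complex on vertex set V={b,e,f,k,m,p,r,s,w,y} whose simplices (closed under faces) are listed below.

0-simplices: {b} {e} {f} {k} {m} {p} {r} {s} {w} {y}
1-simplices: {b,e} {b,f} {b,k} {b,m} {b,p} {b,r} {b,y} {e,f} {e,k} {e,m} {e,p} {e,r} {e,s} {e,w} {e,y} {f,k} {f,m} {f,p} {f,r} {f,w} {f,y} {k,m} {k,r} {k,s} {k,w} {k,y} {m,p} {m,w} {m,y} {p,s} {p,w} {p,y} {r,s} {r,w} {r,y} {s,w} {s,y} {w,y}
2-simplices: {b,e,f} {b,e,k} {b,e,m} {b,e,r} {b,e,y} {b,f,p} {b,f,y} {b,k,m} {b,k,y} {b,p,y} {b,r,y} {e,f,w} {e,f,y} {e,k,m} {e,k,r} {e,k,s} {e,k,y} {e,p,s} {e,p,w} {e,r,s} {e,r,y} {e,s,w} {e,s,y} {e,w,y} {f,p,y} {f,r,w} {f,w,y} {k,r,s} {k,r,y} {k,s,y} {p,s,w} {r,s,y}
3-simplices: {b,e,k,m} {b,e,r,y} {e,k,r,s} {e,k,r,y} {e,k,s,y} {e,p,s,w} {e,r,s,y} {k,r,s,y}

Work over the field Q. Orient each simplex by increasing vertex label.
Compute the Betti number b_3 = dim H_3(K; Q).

n_0=10 n_1=38 n_2=32 n_3=8  [Q]
∂1: piv[be,bf,bk,bm,bp,br,by,es,ew] rk=9  ker:ef,ek,em,ep,er,ey,fk,fm,fp,fr,fw,fy,km,kr,ks,kw,ky,mp,mw,my,ps,pw,py,rs,rw,ry,sw,sy,wy
∂2: piv[bef,bek,bem,ber,bey,bfp,bfy,bkm,bky,bpy,bry,efw,ekr,eks,eps,epw,ers,esw,esy,ewy,frw] rk=21  ker:efy,ekm,eky,ery,fpy,fwy,krs,kry,ksy,psw,rsy
∂3: piv[bekm,bery,ekrs,ekry,eksy,epsw,ersy] rk=7  ker:krsy
b_3=(8−7)−0=1

b_3=1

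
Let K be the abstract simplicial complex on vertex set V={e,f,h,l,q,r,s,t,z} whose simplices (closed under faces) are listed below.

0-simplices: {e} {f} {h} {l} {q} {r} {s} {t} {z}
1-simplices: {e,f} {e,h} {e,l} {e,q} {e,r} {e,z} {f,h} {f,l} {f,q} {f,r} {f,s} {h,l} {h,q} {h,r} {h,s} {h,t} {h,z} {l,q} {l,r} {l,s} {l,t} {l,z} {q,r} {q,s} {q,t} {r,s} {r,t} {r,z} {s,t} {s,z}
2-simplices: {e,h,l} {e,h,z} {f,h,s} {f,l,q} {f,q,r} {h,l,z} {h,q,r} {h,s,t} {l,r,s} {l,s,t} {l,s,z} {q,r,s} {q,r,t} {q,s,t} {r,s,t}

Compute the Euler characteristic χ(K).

n_0=9 n_1=30 n_2=15
χ=+9−30+15=-6

χ(K)=-6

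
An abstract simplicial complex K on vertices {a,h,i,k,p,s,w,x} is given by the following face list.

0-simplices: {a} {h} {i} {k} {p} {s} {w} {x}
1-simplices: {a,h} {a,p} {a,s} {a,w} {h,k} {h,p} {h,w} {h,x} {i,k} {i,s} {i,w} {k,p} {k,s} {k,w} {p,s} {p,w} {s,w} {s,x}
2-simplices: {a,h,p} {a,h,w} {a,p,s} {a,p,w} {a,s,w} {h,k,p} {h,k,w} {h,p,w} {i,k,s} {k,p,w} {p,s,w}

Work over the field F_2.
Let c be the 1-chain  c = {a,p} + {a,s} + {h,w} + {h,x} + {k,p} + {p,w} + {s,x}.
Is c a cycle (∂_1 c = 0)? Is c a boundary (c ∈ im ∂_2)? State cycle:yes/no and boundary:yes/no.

n_0=8 n_1=18 n_2=11  [Z2]
∂1: piv[ah,ap,as,aw,hk,hx,ik] rk=7  ker:hp,hw,is,iw,kp,ks,kw,ps,pw,sw,sx
∂2: piv[ahp,ahw,aps,apw,asw,hkp,hkw,iks] rk=8  ker:hpw,kpw,psw
∂1c = {k} + {p}

cycle:no boundary:no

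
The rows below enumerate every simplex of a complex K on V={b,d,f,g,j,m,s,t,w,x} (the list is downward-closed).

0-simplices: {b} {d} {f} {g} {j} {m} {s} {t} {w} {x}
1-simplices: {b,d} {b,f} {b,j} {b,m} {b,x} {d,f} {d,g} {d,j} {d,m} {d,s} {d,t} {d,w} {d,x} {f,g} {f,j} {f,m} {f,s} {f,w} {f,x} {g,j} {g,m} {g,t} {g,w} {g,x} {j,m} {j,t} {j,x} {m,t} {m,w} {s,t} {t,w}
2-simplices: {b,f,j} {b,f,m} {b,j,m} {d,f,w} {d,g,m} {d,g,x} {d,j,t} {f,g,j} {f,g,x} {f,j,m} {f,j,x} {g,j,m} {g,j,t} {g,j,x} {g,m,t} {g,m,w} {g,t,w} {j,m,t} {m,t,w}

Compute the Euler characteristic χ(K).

n_0=10 n_1=31 n_2=19
χ=+10−31+19=-2

χ(K)=-2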